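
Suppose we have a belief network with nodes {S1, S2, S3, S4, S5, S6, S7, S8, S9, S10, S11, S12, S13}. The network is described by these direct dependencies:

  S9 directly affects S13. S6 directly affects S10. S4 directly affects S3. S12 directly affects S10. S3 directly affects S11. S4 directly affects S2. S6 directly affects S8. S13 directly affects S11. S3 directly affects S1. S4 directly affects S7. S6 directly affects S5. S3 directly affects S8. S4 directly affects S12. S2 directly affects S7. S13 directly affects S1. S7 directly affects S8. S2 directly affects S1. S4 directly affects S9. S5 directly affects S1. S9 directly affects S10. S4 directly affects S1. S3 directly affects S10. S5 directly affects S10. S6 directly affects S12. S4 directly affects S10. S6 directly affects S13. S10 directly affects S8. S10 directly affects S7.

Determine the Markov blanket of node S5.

Pa(S5) = {S6}.
Ch(S5) = {S1, S10}.
Parents of each child, excluding S5:
  parents(S10) \ {S5} = {S3, S4, S6, S9, S12}.
  S1 also has parents S2, S3, S4, S13.
Taking the union gives {S1, S2, S3, S4, S6, S9, S10, S12, S13}.

{S1, S2, S3, S4, S6, S9, S10, S12, S13}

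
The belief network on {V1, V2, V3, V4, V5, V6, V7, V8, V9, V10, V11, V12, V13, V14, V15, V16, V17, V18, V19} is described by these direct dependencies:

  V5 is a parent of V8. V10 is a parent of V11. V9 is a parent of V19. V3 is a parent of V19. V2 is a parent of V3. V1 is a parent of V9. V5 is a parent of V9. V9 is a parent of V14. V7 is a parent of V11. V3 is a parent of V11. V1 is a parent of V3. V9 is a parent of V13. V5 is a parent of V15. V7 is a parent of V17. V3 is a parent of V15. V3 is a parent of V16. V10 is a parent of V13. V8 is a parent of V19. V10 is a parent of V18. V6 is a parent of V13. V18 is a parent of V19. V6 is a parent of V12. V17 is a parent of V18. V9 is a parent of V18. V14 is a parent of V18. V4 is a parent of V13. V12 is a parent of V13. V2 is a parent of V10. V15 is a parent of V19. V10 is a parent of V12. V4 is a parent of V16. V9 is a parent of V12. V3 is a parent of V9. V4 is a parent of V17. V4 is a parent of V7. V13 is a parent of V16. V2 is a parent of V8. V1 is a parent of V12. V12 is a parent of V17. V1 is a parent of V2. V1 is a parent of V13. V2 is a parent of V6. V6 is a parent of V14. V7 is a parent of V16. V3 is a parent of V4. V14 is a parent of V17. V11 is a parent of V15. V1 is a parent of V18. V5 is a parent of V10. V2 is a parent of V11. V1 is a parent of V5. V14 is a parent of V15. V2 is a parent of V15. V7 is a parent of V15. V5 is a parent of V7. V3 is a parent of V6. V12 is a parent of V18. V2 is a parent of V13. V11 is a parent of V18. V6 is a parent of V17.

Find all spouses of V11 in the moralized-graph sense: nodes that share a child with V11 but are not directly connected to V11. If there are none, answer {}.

Children of V11: V15, V18.
  V15's other parents are V2, V3, V5, V7, V14.
  V18 also has parents V1, V9, V10, V12, V14, V17.
Excluding nodes already adjacent to V11 (V2, V3, V7, V10, V15, V18), the co-parent-only contribution is {V1, V5, V9, V12, V14, V17}.

{V1, V5, V9, V12, V14, V17}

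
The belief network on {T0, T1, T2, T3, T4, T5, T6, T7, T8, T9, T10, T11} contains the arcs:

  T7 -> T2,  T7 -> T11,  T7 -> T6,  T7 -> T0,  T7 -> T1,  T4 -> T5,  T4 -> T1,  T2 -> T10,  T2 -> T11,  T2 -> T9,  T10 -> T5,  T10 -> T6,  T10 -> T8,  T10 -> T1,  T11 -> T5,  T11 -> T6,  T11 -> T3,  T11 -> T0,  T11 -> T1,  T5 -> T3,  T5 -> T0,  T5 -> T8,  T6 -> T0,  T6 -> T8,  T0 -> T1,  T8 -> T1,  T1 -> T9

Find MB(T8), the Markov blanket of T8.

{T0, T1, T4, T5, T6, T7, T10, T11}

The Markov blanket of a node is its parents, its children, and the other parents of its children.
Pa(T8) = {T5, T6, T10}.
Ch(T8) = {T1}.
For each child, the remaining parents (spouses of T8):
  parents(T1) \ {T8} = {T0, T4, T7, T10, T11}.
Taking the union gives {T0, T1, T4, T5, T6, T7, T10, T11}.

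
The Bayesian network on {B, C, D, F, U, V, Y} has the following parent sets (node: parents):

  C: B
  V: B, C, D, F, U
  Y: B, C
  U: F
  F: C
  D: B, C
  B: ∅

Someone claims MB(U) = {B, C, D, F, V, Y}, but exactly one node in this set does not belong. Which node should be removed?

Y

The Markov blanket of a node is its parents, its children, and the other parents of its children.
Parents of U: F.
Children of U: V.
Co-parents of U (other parents of its children):
  V also has parents B, C, D, F.
MB(U) = {B, C, D, F, V}.
Y is neither a parent, child, nor co-parent of U, so it does not belong.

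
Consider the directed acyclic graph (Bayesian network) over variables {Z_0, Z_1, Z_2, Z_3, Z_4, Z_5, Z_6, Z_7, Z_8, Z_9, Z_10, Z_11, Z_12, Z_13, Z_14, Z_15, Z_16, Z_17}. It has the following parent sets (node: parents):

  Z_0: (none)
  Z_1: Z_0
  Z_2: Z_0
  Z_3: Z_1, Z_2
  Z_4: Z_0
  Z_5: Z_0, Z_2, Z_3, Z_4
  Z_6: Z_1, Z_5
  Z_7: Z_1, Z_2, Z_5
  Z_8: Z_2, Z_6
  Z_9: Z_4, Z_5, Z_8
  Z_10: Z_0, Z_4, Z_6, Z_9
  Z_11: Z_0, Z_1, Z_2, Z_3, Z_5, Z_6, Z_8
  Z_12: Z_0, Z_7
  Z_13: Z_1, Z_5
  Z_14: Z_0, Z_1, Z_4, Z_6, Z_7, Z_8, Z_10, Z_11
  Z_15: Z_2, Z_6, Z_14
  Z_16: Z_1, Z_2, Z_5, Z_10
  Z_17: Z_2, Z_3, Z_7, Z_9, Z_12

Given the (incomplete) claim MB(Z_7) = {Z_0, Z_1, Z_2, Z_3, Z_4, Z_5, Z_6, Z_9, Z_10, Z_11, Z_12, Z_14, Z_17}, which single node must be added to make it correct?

Z_7's children: Z_12, Z_14, Z_17.
Parents of Z_7: Z_1, Z_2, Z_5.
Parents of each child, excluding Z_7:
  parents(Z_12) \ {Z_7} = {Z_0}.
  Z_14 also has parents Z_0, Z_1, Z_4, Z_6, Z_8, Z_10, Z_11.
  Z_17 also has parents Z_2, Z_3, Z_9, Z_12.
MB(Z_7) = {Z_0, Z_1, Z_2, Z_3, Z_4, Z_5, Z_6, Z_8, Z_9, Z_10, Z_11, Z_12, Z_14, Z_17}.
Comparing with the claimed set, Z_8 is missing.

Z_8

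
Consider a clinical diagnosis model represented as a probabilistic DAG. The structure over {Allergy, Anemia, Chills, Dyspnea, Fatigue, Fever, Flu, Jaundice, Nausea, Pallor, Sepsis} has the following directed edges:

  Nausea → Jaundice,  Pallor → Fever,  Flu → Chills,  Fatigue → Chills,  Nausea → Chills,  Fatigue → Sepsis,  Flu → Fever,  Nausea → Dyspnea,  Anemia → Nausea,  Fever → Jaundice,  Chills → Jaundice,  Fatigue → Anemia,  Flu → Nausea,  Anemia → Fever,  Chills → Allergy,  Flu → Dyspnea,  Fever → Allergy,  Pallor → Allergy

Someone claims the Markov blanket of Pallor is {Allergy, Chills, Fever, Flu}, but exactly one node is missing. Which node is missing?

A node's Markov blanket = Pa ∪ Ch ∪ (parents of Ch other than the node itself).
Pallor's children: Allergy, Fever.
Pallor has no parents.
Other parents of Pallor's children:
  Fever's other parents are Anemia, Flu.
  parents(Allergy) \ {Pallor} = {Chills, Fever}.
MB(Pallor) = {Allergy, Anemia, Chills, Fever, Flu}.
Comparing with the claimed set, Anemia is missing.

Anemia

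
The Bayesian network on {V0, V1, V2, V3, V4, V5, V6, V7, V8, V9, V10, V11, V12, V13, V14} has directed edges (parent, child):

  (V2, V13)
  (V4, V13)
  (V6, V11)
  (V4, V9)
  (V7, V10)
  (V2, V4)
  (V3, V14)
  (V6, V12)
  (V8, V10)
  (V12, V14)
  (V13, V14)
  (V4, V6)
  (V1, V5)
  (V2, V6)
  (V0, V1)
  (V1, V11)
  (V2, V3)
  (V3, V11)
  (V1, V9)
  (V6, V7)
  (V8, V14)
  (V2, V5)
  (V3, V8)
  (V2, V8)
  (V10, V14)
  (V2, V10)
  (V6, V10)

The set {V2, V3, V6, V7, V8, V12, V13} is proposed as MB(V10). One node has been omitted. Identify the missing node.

Children of V10: V14.
Pa(V10) = {V2, V6, V7, V8}.
For each child, the remaining parents (spouses of V10):
  V14's other parents are V3, V8, V12, V13.
MB(V10) = {V2, V3, V6, V7, V8, V12, V13, V14}.
Comparing with the claimed set, V14 is missing.

V14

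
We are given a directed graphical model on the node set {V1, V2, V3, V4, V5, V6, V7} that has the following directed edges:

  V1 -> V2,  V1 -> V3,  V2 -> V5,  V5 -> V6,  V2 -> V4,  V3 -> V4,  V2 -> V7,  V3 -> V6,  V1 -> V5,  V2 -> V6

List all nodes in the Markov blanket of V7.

A node's Markov blanket = Pa ∪ Ch ∪ (parents of Ch other than the node itself).
V7's children: none.
V7's parents: V2.
V7 has no children, so there are no co-parents.
MB(V7) = {V2}.

{V2}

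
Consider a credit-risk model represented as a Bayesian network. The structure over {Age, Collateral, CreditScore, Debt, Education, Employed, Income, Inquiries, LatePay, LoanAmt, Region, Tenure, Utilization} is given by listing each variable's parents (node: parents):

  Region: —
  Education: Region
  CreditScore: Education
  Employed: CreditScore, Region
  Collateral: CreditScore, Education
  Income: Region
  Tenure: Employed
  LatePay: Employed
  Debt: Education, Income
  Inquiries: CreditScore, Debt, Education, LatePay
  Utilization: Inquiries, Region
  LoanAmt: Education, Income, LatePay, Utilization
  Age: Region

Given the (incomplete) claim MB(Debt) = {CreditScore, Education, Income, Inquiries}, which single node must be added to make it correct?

LatePay

The Markov blanket of a node is its parents, its children, and the other parents of its children.
Parents of Debt: Education, Income.
Debt has child Inquiries.
For each child, the remaining parents (spouses of Debt):
  Inquiries's other parents are CreditScore, Education, LatePay.
MB(Debt) = {CreditScore, Education, Income, Inquiries, LatePay}.
Comparing with the claimed set, LatePay is missing.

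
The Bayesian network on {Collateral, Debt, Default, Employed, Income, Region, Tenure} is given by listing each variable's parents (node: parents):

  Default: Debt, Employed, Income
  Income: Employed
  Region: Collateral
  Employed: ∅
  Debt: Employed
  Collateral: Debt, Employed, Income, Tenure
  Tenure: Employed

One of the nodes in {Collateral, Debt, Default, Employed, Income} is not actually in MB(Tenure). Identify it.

Default

Recall MB(v) = parents ∪ children ∪ spouses, where spouses are the other parents of v's children.
Tenure's parents: Employed.
Tenure has child Collateral.
For each child, the remaining parents (spouses of Tenure):
  parents(Collateral) \ {Tenure} = {Debt, Employed, Income}.
MB(Tenure) = {Collateral, Debt, Employed, Income}.
Default is neither a parent, child, nor co-parent of Tenure, so it does not belong.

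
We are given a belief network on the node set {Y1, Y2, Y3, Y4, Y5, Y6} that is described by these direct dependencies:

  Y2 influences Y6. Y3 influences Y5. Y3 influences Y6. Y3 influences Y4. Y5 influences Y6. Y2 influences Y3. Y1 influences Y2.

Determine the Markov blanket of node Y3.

{Y2, Y4, Y5, Y6}

By definition, MB(Y3) is built from Y3's parents, Y3's children, and the co-parents of Y3.
Ch(Y3) = {Y4, Y5, Y6}.
Parents of Y3: Y2.
Co-parents of Y3 (other parents of its children):
  Y4: —
  Y5: —
  Y6: Y2, Y5
So the Markov blanket of Y3 is {Y2, Y4, Y5, Y6}.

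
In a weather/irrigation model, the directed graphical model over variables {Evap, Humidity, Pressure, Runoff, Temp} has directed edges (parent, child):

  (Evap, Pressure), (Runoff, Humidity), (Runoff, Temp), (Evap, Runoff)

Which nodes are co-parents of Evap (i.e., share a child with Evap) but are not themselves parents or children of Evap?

{}

Children of Evap: Pressure, Runoff.
  Runoff has no other parent.
  Pressure: no additional parents.
Excluding nodes already adjacent to Evap (Pressure, Runoff), the co-parent-only contribution is {}.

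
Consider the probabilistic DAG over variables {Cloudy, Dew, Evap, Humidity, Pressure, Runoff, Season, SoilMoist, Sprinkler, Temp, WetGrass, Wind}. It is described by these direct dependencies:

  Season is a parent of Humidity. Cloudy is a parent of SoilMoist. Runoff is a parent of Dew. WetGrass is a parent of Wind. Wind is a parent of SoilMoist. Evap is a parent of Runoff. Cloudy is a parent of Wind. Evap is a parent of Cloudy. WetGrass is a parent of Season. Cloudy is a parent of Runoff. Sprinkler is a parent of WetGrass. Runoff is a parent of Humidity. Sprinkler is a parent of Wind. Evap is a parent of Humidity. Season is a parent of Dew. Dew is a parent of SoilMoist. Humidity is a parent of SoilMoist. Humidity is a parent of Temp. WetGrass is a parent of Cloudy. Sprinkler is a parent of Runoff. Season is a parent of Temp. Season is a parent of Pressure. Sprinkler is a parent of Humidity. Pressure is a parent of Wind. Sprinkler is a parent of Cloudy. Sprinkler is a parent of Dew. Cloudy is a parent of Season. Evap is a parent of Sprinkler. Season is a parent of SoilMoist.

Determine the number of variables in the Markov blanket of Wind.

A node's Markov blanket = Pa ∪ Ch ∪ (parents of Ch other than the node itself).
Parents of Wind: Cloudy, Pressure, Sprinkler, WetGrass.
Children of Wind: SoilMoist.
Other parents of Wind's children:
  parents(SoilMoist) \ {Wind} = {Cloudy, Dew, Humidity, Season}.
MB(Wind) = {Cloudy, Dew, Humidity, Pressure, Season, SoilMoist, Sprinkler, WetGrass}, which has 8 nodes.

8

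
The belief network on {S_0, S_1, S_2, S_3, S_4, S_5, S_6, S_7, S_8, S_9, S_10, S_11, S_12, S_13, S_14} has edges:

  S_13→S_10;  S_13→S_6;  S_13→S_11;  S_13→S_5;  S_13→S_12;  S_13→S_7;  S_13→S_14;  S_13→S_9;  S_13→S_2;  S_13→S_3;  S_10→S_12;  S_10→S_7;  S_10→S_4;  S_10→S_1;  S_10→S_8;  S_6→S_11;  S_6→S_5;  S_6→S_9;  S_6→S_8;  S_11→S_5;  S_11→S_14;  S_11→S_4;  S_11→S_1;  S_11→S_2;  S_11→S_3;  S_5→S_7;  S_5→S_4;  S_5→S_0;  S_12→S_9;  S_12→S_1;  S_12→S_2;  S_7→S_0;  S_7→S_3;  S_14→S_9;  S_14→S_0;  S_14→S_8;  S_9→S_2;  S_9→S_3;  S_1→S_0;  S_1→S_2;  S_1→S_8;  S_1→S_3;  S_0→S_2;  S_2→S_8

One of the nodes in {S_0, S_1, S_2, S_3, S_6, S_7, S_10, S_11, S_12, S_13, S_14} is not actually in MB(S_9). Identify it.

S_10

The Markov blanket of a node is its parents, its children, and the other parents of its children.
S_9 has children S_2, S_3.
S_9's parents: S_6, S_12, S_13, S_14.
Co-parents of S_9 (other parents of its children):
  S_2 also has parents S_0, S_1, S_11, S_12, S_13.
  S_3 also has parents S_1, S_7, S_11, S_13.
MB(S_9) = {S_0, S_1, S_2, S_3, S_6, S_7, S_11, S_12, S_13, S_14}.
S_10 is neither a parent, child, nor co-parent of S_9, so it does not belong.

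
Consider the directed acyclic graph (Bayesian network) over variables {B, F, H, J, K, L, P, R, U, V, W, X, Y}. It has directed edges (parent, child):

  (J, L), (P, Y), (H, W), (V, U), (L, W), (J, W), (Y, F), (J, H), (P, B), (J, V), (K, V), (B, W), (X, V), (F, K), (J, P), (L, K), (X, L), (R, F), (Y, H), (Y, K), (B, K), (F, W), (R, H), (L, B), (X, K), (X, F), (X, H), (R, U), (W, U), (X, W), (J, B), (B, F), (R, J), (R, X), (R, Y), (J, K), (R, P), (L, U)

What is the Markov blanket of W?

{B, F, H, J, L, R, U, V, X}

Children of W: U.
Pa(W) = {B, F, H, J, L, X}.
Other parents of W's children:
  parents(U) \ {W} = {L, R, V}.
Union: {B, F, H, J, L, X} ∪ {U} ∪ {L, R, V} = {B, F, H, J, L, R, U, V, X}.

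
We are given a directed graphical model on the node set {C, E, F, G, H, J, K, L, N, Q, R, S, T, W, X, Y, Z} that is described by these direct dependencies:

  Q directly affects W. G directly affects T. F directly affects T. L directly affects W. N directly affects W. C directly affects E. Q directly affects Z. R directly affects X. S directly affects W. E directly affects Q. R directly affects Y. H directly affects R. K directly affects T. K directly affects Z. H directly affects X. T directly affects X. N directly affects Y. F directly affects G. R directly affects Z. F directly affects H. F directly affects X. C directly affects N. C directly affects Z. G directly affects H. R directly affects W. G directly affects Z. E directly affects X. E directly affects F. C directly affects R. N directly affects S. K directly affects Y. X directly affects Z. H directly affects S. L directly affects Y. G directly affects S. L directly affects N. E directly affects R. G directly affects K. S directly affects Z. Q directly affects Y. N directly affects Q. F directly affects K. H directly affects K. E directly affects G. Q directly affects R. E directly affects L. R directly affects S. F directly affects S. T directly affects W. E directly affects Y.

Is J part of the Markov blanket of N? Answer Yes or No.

No

N has parents C, L.
Children of N: Q, S, W, Y.
For each child, the remaining parents (spouses of N):
  Q also has parent E.
  parents(S) \ {N} = {F, G, H, R}.
  parents(W) \ {N} = {L, Q, R, S, T}.
  parents(Y) \ {N} = {E, K, L, Q, R}.
MB(N) = {C, E, F, G, H, K, L, Q, R, S, T, W, Y}; J is not in this set.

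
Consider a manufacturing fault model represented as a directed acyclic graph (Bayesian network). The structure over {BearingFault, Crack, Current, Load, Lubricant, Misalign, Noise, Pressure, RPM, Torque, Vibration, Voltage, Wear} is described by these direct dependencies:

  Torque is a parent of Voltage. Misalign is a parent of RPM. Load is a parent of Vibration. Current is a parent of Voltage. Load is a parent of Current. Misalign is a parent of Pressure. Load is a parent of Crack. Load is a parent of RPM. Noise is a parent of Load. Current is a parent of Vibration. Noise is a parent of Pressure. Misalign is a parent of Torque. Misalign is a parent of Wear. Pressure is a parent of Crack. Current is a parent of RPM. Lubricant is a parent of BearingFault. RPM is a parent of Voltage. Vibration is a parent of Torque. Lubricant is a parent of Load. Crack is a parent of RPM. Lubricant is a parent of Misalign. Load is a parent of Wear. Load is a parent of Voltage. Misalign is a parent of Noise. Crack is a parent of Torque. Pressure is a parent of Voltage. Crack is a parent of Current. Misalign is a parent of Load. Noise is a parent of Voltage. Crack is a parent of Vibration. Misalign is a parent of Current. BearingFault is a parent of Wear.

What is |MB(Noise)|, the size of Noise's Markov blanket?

8

The Markov blanket of a node is its parents, its children, and the other parents of its children.
Pa(Noise) = {Misalign}.
Noise has children Load, Pressure, Voltage.
Other parents of Noise's children:
  parents(Load) \ {Noise} = {Lubricant, Misalign}.
  parents(Pressure) \ {Noise} = {Misalign}.
  parents(Voltage) \ {Noise} = {Current, Load, Pressure, RPM, Torque}.
MB(Noise) = {Current, Load, Lubricant, Misalign, Pressure, RPM, Torque, Voltage}, which has 8 nodes.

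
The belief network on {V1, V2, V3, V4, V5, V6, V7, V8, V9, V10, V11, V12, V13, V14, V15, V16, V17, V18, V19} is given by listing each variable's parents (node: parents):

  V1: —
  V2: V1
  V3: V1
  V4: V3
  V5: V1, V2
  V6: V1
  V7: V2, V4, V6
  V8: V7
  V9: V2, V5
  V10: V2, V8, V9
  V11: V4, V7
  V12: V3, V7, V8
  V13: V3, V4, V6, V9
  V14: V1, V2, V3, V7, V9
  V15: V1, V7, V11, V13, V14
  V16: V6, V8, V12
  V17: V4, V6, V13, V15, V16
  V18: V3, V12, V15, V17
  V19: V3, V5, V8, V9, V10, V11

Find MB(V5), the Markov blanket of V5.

{V1, V2, V3, V8, V9, V10, V11, V19}

Pa(V5) = {V1, V2}.
Ch(V5) = {V9, V19}.
Co-parents of V5 (other parents of its children):
  V9 also has parent V2.
  parents(V19) \ {V5} = {V3, V8, V9, V10, V11}.
Union: {V1, V2} ∪ {V9, V19} ∪ {V2, V3, V8, V9, V10, V11} = {V1, V2, V3, V8, V9, V10, V11, V19}.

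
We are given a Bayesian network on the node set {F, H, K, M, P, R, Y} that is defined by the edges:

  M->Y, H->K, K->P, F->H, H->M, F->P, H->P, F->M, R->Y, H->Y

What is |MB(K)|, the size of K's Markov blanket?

3

K's children: P.
K has parent H.
Co-parents of K (other parents of its children):
  parents(P) \ {K} = {F, H}.
MB(K) = {F, H, P}, which has 3 nodes.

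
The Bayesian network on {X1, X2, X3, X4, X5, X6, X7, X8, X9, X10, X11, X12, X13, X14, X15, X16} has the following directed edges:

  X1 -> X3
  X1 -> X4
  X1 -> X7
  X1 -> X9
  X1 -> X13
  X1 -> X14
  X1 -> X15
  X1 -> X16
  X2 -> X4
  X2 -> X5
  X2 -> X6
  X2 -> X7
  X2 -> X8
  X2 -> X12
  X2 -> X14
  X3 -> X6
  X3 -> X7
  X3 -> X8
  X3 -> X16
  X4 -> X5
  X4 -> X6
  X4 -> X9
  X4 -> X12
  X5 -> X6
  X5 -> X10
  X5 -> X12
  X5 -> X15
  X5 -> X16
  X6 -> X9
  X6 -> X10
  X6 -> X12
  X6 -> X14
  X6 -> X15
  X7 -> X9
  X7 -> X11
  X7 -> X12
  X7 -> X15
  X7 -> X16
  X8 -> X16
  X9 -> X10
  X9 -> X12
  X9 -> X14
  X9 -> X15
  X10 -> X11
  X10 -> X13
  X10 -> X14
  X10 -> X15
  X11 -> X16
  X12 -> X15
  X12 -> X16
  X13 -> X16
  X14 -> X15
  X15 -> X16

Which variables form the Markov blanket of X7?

{X1, X2, X3, X4, X5, X6, X8, X9, X10, X11, X12, X13, X14, X15, X16}

X7's parents: X1, X2, X3.
X7 has children X9, X11, X12, X15, X16.
Parents of each child, excluding X7:
  X9: X1, X4, X6
  X11: X10
  X12: X2, X4, X5, X6, X9
  X15: X1, X5, X6, X9, X10, X12, X14
  X16: X1, X3, X5, X8, X11, X12, X13, X15
So the Markov blanket of X7 is {X1, X2, X3, X4, X5, X6, X8, X9, X10, X11, X12, X13, X14, X15, X16}.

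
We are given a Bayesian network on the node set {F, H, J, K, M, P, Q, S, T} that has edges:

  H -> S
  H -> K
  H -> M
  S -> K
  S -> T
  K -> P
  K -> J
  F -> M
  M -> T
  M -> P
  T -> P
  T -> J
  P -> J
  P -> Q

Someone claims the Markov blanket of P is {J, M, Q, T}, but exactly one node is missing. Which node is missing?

K

Parents of P: K, M, T.
Ch(P) = {J, Q}.
Other parents of P's children:
  J: K, T
  Q: —
MB(P) = {J, K, M, Q, T}.
Comparing with the claimed set, K is missing.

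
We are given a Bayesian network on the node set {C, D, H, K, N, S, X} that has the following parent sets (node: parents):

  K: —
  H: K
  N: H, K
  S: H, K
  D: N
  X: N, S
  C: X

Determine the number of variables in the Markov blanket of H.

Ch(H) = {N, S}.
Pa(H) = {K}.
Parents of each child, excluding H:
  N: K
  S: K
MB(H) = {K, N, S}, which has 3 nodes.

3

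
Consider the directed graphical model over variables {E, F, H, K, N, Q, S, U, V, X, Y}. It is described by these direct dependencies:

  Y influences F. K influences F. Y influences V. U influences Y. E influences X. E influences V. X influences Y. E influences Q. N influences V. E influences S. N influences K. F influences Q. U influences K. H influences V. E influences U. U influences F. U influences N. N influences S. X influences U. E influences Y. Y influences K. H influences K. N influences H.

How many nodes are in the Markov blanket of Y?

8

Y's parents: E, U, X.
Ch(Y) = {F, K, V}.
Co-parents of Y (other parents of its children):
  K: H, N, U
  F: K, U
  V: E, H, N
MB(Y) = {E, F, H, K, N, U, V, X}, which has 8 nodes.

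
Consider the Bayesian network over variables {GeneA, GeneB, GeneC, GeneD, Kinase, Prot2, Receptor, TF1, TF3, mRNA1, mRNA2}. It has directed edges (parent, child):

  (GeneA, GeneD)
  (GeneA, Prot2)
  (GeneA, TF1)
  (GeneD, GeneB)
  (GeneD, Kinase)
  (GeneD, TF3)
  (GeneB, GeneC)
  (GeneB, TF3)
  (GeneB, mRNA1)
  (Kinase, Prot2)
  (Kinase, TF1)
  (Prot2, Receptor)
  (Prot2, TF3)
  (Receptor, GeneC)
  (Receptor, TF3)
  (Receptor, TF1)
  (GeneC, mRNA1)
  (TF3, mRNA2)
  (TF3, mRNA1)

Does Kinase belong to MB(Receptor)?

Yes

Kinase is a co-parent of Receptor: both are parents of TF1.
So Kinase ∈ MB(Receptor).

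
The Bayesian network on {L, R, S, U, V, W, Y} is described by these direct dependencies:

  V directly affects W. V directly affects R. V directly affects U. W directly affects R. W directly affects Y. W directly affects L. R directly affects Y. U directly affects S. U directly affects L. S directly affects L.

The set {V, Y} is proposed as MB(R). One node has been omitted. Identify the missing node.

W

By definition, MB(R) is built from R's parents, R's children, and the co-parents of R.
R's parents: V, W.
R's children: Y.
Other parents of R's children:
  parents(Y) \ {R} = {W}.
MB(R) = {V, W, Y}.
Comparing with the claimed set, W is missing.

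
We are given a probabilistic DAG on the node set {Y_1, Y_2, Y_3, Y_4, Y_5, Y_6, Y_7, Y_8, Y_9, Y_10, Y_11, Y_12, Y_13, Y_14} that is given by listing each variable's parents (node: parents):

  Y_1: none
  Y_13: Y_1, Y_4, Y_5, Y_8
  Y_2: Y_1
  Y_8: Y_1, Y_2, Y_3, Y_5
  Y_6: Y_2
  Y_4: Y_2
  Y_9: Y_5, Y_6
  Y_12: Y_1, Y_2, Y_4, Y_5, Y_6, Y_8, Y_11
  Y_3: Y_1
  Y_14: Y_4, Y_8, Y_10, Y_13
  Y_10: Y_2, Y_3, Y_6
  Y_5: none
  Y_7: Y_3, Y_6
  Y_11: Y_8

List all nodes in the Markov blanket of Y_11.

{Y_1, Y_2, Y_4, Y_5, Y_6, Y_8, Y_12}

Recall MB(v) = parents ∪ children ∪ spouses, where spouses are the other parents of v's children.
Parents of Y_11: Y_8.
Y_11 has child Y_12.
For each child, the remaining parents (spouses of Y_11):
  Y_12: Y_1, Y_2, Y_4, Y_5, Y_6, Y_8
Union: {Y_8} ∪ {Y_12} ∪ {Y_1, Y_2, Y_4, Y_5, Y_6, Y_8} = {Y_1, Y_2, Y_4, Y_5, Y_6, Y_8, Y_12}.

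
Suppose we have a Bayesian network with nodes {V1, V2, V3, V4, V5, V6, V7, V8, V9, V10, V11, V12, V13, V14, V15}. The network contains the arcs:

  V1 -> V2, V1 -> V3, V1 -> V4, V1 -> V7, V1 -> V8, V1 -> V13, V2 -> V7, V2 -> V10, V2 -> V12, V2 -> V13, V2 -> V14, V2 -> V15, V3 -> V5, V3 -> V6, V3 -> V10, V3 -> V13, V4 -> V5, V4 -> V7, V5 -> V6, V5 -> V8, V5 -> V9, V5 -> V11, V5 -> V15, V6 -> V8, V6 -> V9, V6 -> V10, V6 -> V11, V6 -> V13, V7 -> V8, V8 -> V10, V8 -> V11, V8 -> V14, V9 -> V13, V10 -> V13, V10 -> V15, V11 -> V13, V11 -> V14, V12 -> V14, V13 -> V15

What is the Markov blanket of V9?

{V1, V2, V3, V5, V6, V10, V11, V13}

V9 has parents V5, V6.
Children of V9: V13.
Other parents of V9's children:
  V13: V1, V2, V3, V6, V10, V11
Taking the union gives {V1, V2, V3, V5, V6, V10, V11, V13}.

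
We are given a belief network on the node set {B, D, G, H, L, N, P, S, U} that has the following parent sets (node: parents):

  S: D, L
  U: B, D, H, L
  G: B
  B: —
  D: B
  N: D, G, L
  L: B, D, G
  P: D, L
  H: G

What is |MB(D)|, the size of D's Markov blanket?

8

D has children L, N, P, S, U.
Parents of D: B.
Parents of each child, excluding D:
  L: B, G
  N: G, L
  P: L
  S: L
  U: B, H, L
MB(D) = {B, G, H, L, N, P, S, U}, which has 8 nodes.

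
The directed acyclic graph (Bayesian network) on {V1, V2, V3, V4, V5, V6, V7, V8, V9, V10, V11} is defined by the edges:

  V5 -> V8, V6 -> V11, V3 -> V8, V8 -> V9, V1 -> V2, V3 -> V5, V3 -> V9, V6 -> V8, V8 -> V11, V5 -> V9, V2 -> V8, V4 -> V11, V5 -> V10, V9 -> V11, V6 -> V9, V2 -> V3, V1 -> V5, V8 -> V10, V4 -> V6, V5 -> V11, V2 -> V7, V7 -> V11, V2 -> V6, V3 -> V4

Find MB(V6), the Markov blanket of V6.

{V2, V3, V4, V5, V7, V8, V9, V11}

Recall MB(v) = parents ∪ children ∪ spouses, where spouses are the other parents of v's children.
V6's parents: V2, V4.
Ch(V6) = {V8, V9, V11}.
Co-parents of V6 (other parents of its children):
  V8 also has parents V2, V3, V5.
  V9's other parents are V3, V5, V8.
  parents(V11) \ {V6} = {V4, V5, V7, V8, V9}.
MB(V6) = {V2, V3, V4, V5, V7, V8, V9, V11}.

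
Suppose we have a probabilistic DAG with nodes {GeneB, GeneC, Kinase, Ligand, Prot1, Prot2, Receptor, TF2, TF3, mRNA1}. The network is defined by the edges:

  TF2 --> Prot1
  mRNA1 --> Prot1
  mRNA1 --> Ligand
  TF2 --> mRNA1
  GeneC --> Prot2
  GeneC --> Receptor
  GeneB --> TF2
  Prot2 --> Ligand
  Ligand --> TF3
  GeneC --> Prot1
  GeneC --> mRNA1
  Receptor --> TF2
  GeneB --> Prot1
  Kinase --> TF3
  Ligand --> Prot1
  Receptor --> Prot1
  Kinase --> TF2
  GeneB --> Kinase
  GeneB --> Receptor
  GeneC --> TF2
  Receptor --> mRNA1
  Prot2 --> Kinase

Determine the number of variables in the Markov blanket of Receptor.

Receptor's parents: GeneB, GeneC.
Receptor's children: Prot1, TF2, mRNA1.
For each child, the remaining parents (spouses of Receptor):
  parents(TF2) \ {Receptor} = {GeneB, GeneC, Kinase}.
  parents(mRNA1) \ {Receptor} = {GeneC, TF2}.
  parents(Prot1) \ {Receptor} = {GeneB, GeneC, Ligand, TF2, mRNA1}.
MB(Receptor) = {GeneB, GeneC, Kinase, Ligand, Prot1, TF2, mRNA1}, which has 7 nodes.

7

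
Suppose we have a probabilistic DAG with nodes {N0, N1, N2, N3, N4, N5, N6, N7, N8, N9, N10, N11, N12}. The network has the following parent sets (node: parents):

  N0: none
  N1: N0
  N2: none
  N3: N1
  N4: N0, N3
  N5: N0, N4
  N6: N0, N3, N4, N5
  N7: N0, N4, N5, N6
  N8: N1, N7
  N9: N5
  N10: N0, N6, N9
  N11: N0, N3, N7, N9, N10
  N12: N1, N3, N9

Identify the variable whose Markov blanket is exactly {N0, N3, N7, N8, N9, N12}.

N1

The target node must have every member of {N0, N3, N7, N8, N9, N12} as a parent, child, or co-parent, and no others.
Parents of N1: N0; children: N3, N8, N12; co-parents: N3, N7, N9.
These exactly cover the given set, so the node is N1.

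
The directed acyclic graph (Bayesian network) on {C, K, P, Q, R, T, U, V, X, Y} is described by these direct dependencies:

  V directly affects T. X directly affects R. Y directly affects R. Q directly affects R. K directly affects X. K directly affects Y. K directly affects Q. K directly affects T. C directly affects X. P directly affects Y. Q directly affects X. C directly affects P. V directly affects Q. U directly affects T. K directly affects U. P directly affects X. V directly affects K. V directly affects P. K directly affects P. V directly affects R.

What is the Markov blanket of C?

{K, P, Q, V, X}

Pa(C) = {}.
C has children P, X.
For each child, the remaining parents (spouses of C):
  parents(P) \ {C} = {K, V}.
  parents(X) \ {C} = {K, P, Q}.
So the Markov blanket of C is {K, P, Q, V, X}.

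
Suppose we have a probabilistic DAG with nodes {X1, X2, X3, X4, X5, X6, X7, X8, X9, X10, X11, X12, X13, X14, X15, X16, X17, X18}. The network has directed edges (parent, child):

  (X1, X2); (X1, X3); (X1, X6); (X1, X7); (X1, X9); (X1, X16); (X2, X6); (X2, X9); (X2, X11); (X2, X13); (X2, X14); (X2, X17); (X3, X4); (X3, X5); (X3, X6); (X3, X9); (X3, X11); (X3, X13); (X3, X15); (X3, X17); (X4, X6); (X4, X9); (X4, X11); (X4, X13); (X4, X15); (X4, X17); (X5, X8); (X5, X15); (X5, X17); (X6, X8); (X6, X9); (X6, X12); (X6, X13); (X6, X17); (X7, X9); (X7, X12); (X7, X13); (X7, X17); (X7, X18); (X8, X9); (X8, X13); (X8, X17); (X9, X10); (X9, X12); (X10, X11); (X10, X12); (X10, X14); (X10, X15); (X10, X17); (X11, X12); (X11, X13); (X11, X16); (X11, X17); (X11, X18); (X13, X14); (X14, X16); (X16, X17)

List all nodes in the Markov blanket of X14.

{X1, X2, X10, X11, X13, X16}

Children of X14: X16.
X14 has parents X2, X10, X13.
Other parents of X14's children:
  parents(X16) \ {X14} = {X1, X11}.
Taking the union gives {X1, X2, X10, X11, X13, X16}.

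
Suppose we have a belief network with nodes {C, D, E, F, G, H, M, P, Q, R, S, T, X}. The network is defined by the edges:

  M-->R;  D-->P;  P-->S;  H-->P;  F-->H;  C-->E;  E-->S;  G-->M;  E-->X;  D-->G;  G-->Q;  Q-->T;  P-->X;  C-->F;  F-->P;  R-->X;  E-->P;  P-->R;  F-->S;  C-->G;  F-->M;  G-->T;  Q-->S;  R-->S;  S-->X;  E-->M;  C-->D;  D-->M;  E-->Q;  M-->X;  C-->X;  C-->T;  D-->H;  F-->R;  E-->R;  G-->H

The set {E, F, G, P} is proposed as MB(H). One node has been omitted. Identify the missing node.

D

A node's Markov blanket = Pa ∪ Ch ∪ (parents of Ch other than the node itself).
Pa(H) = {D, F, G}.
Ch(H) = {P}.
Other parents of H's children:
  P: D, E, F
MB(H) = {D, E, F, G, P}.
Comparing with the claimed set, D is missing.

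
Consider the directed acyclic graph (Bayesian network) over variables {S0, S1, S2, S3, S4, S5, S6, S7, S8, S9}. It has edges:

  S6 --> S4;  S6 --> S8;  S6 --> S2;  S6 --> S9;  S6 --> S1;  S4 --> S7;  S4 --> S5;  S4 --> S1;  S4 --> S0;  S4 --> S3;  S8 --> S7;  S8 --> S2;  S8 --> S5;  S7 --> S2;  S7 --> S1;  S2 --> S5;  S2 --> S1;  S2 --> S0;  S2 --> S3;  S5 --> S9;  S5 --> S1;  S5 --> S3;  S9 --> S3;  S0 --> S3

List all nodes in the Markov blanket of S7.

Recall MB(v) = parents ∪ children ∪ spouses, where spouses are the other parents of v's children.
S7 has parents S4, S8.
Ch(S7) = {S1, S2}.
Parents of each child, excluding S7:
  S2's other parents are S6, S8.
  S1's other parents are S2, S4, S5, S6.
MB(S7) = {S1, S2, S4, S5, S6, S8}.

{S1, S2, S4, S5, S6, S8}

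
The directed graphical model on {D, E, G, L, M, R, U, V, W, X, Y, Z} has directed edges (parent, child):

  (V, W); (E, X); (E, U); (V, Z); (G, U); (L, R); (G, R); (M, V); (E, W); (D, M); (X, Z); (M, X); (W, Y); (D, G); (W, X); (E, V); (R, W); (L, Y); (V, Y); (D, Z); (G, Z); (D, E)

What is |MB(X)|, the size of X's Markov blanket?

Recall MB(v) = parents ∪ children ∪ spouses, where spouses are the other parents of v's children.
X has parents E, M, W.
Ch(X) = {Z}.
Other parents of X's children:
  parents(Z) \ {X} = {D, G, V}.
MB(X) = {D, E, G, M, V, W, Z}, which has 7 nodes.

7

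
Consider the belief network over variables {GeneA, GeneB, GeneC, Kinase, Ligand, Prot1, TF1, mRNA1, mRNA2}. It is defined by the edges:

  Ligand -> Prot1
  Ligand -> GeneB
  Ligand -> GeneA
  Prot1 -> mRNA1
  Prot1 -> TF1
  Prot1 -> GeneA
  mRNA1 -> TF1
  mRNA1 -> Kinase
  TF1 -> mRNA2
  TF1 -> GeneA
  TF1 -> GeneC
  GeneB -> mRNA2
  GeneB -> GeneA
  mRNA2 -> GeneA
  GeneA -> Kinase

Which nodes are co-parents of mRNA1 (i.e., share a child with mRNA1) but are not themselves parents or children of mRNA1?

Children of mRNA1: Kinase, TF1.
  TF1 also has parent Prot1.
  Kinase's other parent is GeneA.
Excluding nodes already adjacent to mRNA1 (Kinase, Prot1, TF1), the co-parent-only contribution is {GeneA}.

{GeneA}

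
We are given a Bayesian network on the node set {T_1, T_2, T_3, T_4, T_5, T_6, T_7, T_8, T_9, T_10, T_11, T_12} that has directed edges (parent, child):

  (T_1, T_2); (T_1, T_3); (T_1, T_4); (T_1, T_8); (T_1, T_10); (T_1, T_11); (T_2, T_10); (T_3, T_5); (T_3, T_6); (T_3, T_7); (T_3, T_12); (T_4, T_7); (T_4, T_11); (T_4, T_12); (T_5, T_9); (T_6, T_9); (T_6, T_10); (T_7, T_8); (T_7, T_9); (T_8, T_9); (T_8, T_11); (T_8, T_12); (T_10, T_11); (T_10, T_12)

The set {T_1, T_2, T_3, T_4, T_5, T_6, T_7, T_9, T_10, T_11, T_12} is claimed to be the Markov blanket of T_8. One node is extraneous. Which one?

T_8 has children T_9, T_11, T_12.
Parents of T_8: T_1, T_7.
Parents of each child, excluding T_8:
  T_9: T_5, T_6, T_7
  T_11: T_1, T_4, T_10
  T_12: T_3, T_4, T_10
MB(T_8) = {T_1, T_3, T_4, T_5, T_6, T_7, T_9, T_10, T_11, T_12}.
T_2 is neither a parent, child, nor co-parent of T_8, so it does not belong.

T_2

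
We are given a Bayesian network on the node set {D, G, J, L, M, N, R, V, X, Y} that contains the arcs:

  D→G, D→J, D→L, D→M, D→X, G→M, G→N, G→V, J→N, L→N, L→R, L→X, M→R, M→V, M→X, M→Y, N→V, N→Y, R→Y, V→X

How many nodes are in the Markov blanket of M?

8

Recall MB(v) = parents ∪ children ∪ spouses, where spouses are the other parents of v's children.
Parents of M: D, G.
M has children R, V, X, Y.
For each child, the remaining parents (spouses of M):
  R: L
  V: G, N
  X: D, L, V
  Y: N, R
MB(M) = {D, G, L, N, R, V, X, Y}, which has 8 nodes.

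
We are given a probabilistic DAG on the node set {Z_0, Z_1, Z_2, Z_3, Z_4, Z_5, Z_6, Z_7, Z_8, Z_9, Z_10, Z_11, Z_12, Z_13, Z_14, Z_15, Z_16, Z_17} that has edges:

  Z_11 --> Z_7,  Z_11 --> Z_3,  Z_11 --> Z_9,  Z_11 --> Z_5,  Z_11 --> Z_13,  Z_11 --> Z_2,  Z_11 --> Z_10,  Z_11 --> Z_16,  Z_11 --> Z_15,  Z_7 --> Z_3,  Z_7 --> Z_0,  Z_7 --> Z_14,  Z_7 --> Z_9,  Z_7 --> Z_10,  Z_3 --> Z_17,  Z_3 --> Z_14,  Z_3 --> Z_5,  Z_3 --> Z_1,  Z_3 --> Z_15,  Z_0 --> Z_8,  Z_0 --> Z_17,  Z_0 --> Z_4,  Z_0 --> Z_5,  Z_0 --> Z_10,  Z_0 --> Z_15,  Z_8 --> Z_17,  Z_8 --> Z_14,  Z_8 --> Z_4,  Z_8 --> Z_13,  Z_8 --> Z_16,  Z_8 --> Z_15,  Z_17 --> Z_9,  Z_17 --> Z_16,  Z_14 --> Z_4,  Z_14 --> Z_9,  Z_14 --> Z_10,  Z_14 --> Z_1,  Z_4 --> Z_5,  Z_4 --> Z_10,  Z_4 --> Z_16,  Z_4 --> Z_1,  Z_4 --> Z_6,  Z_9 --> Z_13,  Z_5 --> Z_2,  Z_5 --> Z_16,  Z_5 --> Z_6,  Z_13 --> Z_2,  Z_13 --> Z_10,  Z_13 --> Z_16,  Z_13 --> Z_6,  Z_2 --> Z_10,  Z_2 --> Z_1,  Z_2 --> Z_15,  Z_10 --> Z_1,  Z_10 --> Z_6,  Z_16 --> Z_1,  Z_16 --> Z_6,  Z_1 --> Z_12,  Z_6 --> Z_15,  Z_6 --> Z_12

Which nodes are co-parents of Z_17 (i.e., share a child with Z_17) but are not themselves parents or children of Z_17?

Children of Z_17: Z_9, Z_16.
  Z_9: Z_7, Z_11, Z_14
  Z_16: Z_4, Z_5, Z_8, Z_11, Z_13
Excluding nodes already adjacent to Z_17 (Z_0, Z_3, Z_8, Z_9, Z_16), the co-parent-only contribution is {Z_4, Z_5, Z_7, Z_11, Z_13, Z_14}.

{Z_4, Z_5, Z_7, Z_11, Z_13, Z_14}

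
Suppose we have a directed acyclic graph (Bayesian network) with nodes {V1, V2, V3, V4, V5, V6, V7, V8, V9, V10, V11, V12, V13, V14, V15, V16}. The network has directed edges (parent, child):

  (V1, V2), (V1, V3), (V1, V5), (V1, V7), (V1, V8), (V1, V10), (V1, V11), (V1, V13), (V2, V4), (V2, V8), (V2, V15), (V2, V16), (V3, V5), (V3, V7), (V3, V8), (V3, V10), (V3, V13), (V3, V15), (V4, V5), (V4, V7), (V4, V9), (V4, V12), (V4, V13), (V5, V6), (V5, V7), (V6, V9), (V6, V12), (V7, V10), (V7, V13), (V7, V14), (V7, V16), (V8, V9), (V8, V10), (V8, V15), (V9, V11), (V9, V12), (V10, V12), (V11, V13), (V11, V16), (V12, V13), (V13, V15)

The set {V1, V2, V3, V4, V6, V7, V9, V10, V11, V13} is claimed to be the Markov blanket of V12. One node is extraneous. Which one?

V2

A node's Markov blanket = Pa ∪ Ch ∪ (parents of Ch other than the node itself).
Pa(V12) = {V4, V6, V9, V10}.
V12 has child V13.
Other parents of V12's children:
  V13 also has parents V1, V3, V4, V7, V11.
MB(V12) = {V1, V3, V4, V6, V7, V9, V10, V11, V13}.
V2 is neither a parent, child, nor co-parent of V12, so it does not belong.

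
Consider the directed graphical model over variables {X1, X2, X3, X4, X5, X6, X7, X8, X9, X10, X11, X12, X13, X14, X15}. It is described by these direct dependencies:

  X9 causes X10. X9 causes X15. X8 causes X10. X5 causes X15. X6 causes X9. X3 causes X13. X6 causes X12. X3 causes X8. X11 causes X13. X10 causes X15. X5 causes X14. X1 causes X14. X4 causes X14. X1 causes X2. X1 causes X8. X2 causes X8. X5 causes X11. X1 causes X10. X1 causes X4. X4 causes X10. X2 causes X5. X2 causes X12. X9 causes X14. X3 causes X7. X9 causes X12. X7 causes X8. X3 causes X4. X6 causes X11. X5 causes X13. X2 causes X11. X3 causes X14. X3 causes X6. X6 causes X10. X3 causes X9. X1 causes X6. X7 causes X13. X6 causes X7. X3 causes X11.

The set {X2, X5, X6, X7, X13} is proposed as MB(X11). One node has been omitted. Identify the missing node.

X11 has child X13.
Parents of X11: X2, X3, X5, X6.
For each child, the remaining parents (spouses of X11):
  X13's other parents are X3, X5, X7.
MB(X11) = {X2, X3, X5, X6, X7, X13}.
Comparing with the claimed set, X3 is missing.

X3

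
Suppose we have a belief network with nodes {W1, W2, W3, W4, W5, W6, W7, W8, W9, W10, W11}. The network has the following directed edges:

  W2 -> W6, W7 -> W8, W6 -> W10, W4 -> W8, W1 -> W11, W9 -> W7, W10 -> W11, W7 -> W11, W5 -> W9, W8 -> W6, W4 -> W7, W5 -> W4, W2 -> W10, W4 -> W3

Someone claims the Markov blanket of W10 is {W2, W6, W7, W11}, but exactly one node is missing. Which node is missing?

W1

Pa(W10) = {W2, W6}.
Children of W10: W11.
For each child, the remaining parents (spouses of W10):
  parents(W11) \ {W10} = {W1, W7}.
MB(W10) = {W1, W2, W6, W7, W11}.
Comparing with the claimed set, W1 is missing.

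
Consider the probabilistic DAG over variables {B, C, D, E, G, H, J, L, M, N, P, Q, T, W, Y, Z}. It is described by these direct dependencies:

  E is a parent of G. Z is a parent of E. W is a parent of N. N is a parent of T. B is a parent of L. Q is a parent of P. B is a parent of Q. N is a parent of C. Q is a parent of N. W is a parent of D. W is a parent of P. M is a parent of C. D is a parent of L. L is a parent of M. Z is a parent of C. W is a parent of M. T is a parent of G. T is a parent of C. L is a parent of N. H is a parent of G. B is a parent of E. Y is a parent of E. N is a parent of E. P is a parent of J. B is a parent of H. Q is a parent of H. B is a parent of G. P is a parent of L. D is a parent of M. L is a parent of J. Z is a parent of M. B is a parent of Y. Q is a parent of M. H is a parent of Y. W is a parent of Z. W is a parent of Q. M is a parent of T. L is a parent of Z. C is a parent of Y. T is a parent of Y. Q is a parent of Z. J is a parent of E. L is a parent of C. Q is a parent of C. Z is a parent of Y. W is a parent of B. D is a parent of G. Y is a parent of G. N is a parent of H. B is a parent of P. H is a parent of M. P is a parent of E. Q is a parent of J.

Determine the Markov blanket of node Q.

{B, C, D, H, J, L, M, N, P, T, W, Z}

Children of Q: C, H, J, M, N, P, Z.
Pa(Q) = {B, W}.
For each child, the remaining parents (spouses of Q):
  P: B, W
  N: L, W
  H: B, N
  J: L, P
  Z: L, W
  M: D, H, L, W, Z
  C: L, M, N, T, Z
MB(Q) = {B, C, D, H, J, L, M, N, P, T, W, Z}.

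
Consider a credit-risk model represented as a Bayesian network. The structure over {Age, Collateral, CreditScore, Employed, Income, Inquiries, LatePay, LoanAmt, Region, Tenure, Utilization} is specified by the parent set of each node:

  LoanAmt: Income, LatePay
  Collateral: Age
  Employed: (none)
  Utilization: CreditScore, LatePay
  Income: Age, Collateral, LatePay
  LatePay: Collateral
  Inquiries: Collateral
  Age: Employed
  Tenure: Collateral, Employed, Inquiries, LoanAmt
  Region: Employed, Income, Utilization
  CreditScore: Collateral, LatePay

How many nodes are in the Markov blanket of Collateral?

Collateral's children: CreditScore, Income, Inquiries, LatePay, Tenure.
Pa(Collateral) = {Age}.
Parents of each child, excluding Collateral:
  LatePay: —
  Inquiries: —
  Income: Age, LatePay
  CreditScore: LatePay
  Tenure: Employed, Inquiries, LoanAmt
MB(Collateral) = {Age, CreditScore, Employed, Income, Inquiries, LatePay, LoanAmt, Tenure}, which has 8 nodes.

8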